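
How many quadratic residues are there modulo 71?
Exactly half the non-zero residues mod a prime are QRs: (71-1)/2 = 35.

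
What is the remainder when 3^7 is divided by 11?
By repeated squaring (mod 11): 3^{1}≡3, 3^{2}≡9, 3^{4}≡4. Then 3^{7} = 3^{4+2+1} ≡ 4 × 9 × 3 ≡ 9 (mod 11)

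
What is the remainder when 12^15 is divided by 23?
By repeated squaring mod 23: 12^{1}≡12, 12^{2}≡6, 12^{4}≡13, 12^{8}≡8. Then 12^{15} = 12^{8+4+2+1} ≡ 8 × 13 × 6 × 12 ≡ 13 mod 23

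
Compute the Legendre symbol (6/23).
(6/23) = 6^{11} mod 23 = 1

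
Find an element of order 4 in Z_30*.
17 has order 4 mod 30 since 17^{4} ≡ 1 (mod 30) and no smaller power works.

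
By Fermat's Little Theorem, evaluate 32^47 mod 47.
By Fermat: 32^{46} ≡ 1 (mod 47). So 32^{47} = 32^{46} · 32^{1} ≡ 32^{1} ≡ 32 (mod 47)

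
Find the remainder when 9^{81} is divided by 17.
By Fermat: 9^{16} ≡ 1 mod 17. 81 = 5×16 + 1. So 9^{81} ≡ 9^{1} ≡ 9 mod 17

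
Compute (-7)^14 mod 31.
By repeated squaring (mod 31): (-7)^{1}≡24, (-7)^{2}≡18, (-7)^{4}≡14, (-7)^{8}≡10. Then (-7)^{14} = (-7)^{8+4+2} ≡ 10 × 14 × 18 ≡ 9 (mod 31)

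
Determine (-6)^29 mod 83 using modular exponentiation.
By repeated squaring mod 83: (-6)^{1}≡77, (-6)^{2}≡36, (-6)^{4}≡51, (-6)^{8}≡28, (-6)^{16}≡37. Then (-6)^{29} = (-6)^{16+8+4+1} ≡ 37 × 28 × 51 × 77 ≡ 44 mod 83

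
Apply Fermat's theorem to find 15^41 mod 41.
By Fermat: 15^{40} ≡ 1 mod 41. So 15^{41} = 15^{40} · 15^{1} ≡ 15^{1} ≡ 15 mod 41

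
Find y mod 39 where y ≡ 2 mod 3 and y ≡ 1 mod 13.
M = 3 × 13 = 39. M₁ = 13, y₁ ≡ 1 mod 3. M₂ = 3, y₂ ≡ 9 mod 13. y = 2×13×1 + 1×3×9 ≡ 14 mod 39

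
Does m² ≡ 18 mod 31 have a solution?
By Euler's criterion: 18^{15} ≡ 1 mod 31. Since this equals 1, 18 is a QR.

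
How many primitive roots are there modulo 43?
Number of primitive roots mod 43 = φ(p-1) = φ(42) = 12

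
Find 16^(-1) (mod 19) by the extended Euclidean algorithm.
Extended GCD: 16(6) + 19(-5) = 1. So 16^(-1) ≡ 6 (mod 19). Verify: 16 × 6 = 96 ≡ 1 (mod 19)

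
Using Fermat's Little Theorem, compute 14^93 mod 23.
By Fermat: 14^{22} ≡ 1 mod 23. 93 = 4×22 + 5. So 14^{93} ≡ 14^{5} ≡ 15 mod 23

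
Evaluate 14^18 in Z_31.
By repeated squaring mod 31: 14^{1}≡14, 14^{2}≡10, 14^{4}≡7, 14^{8}≡18, 14^{16}≡14. Then 14^{18} = 14^{16+2} ≡ 14 × 10 ≡ 16 mod 31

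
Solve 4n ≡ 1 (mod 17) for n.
Since 17 is prime, by Fermat 4^(-1) ≡ 4^{15} ≡ 13 (mod 17). Verify: 4 × 13 = 52 ≡ 1 (mod 17)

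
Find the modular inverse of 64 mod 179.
Since 179 is prime, by Fermat 64^(-1) ≡ 64^{177} ≡ 14 mod 179. Verify: 64 × 14 = 896 ≡ 1 mod 179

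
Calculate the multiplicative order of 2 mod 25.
Powers of 2 mod 25: 2^1≡2, 2^2≡4, 2^3≡8, 2^4≡16, 2^5≡7, 2^6≡14, 2^7≡3, 2^8≡6, 2^9≡12, 2^10≡24, 2^11≡23, 2^12≡21, 2^13≡17, 2^14≡9, 2^15≡18, 2^16≡11, 2^17≡22, 2^18≡19, 2^19≡13, 2^20≡1. Order = 20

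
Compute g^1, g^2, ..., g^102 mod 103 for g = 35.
35^1, 35^2, ..., 35^{102} mod 103: [35, 92, 27, 18, 12, 8, 74, 15, 10, 41, 96, 64, 77, 17, 80, 19, 47, 100, 101, 33, 22, 49, 67, 79, 87, 58, 73, 83, 21, 14, 78, 52, 69, 46, 65, 9, 6, 4, 37, 59, 5, 72, 48, 32, 90, 60, 40, 61, 75, 50, 102, 68, 11, 76, 85, 91, 95, 29, 88, 93, 62, 7, 39, 26, 86, 23, 84, 56, 3, 2, 70, 81, 54, 36, 24, 16, 45, 30, 20, 82, 89, 25, 51, 34, 57, 38, 94, 97, 99, 66, 44, 98, 31, 55, 71, 13, 43, 63, 42, 28, 53, 1]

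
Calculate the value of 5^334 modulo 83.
Using Fermat: 5^{82} ≡ 1 mod 83. 334 ≡ 6 mod 82. So 5^{334} ≡ 5^{6} ≡ 21 mod 83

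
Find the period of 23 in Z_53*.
Powers of 23 mod 53: 23^1≡23, 23^2≡52, 23^3≡30, 23^4≡1. So the order of 23 is 4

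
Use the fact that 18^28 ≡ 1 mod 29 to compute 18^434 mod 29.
By Fermat: 18^{28} ≡ 1 mod 29. 434 ≡ 14 mod 28. So 18^{434} ≡ 18^{14} ≡ 28 mod 29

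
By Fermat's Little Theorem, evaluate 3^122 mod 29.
By Fermat: 3^{28} ≡ 1 mod 29. 122 = 4×28 + 10. So 3^{122} ≡ 3^{10} ≡ 5 mod 29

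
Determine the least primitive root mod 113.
g = 3. Powers: [3, 9, 27, 81, 17, 51, ...] generates all 112 non-zero residues.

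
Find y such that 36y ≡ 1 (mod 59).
Since 59 is prime, by Fermat 36^(-1) ≡ 36^{57} ≡ 41 (mod 59). Verify: 36 × 41 = 1476 ≡ 1 (mod 59)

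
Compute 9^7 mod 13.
By repeated squaring (mod 13): 9^{1}≡9, 9^{2}≡3, 9^{4}≡9. Then 9^{7} = 9^{4+2+1} ≡ 9 × 3 × 9 ≡ 9 (mod 13)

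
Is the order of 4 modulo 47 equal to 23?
Powers of 4 mod 47: 4^1≡4, 4^2≡16, 4^3≡17, 4^4≡21, 4^5≡37, 4^6≡7, 4^7≡28, 4^8≡18, 4^9≡25, 4^10≡6, 4^11≡24, 4^12≡2, 4^13≡8, 4^14≡32, 4^15≡34, 4^16≡42, 4^17≡27, 4^18≡14, 4^19≡9, 4^20≡36, 4^21≡3, 4^22≡12, 4^23≡1. First k with 4^k≡1 is k=23. Yes, ord_47(4) = 23.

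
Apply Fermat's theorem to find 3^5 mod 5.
By Fermat: 3^{4} ≡ 1 mod 5. So 3^{5} = 3^{4} · 3^{1} ≡ 3^{1} ≡ 3 mod 5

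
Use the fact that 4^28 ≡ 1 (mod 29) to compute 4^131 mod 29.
By Fermat: 4^{28} ≡ 1 (mod 29). 131 = 4×28 + 19. So 4^{131} ≡ 4^{19} ≡ 9 (mod 29)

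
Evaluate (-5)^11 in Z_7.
Using Fermat: (-5)^{6} ≡ 1 (mod 7). 11 ≡ 5 (mod 6). So (-5)^{11} ≡ (-5)^{5} ≡ 4 (mod 7)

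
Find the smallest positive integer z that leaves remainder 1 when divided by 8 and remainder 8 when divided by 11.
M = 8 × 11 = 88. M₁ = 11, y₁ ≡ 3 (mod 8). M₂ = 8, y₂ ≡ 7 (mod 11). z = 1×11×3 + 8×8×7 ≡ 41 (mod 88)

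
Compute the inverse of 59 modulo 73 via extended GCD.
Extended GCD: 59(26) + 73(-21) = 1. So 59^(-1) ≡ 26 mod 73. Verify: 59 × 26 = 1534 ≡ 1 mod 73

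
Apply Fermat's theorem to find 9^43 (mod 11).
By Fermat: 9^{10} ≡ 1 (mod 11). 43 = 4×10 + 3. So 9^{43} ≡ 9^{3} ≡ 3 (mod 11)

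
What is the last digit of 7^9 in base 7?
By repeated squaring (mod 7): 7^{1}≡0, 7^{2}≡0, 7^{4}≡0, 7^{8}≡0. Then 7^{9} = 7^{8+1} ≡ 0 × 0 ≡ 0 (mod 7)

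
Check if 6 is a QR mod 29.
By Euler's criterion: 6^{14} ≡ 1 mod 29. Since this equals 1, 6 is a QR.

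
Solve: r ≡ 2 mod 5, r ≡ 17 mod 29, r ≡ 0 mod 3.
M = 5 × 29 × 3 = 435. M₁ = 87, y₁ ≡ 3 mod 5. M₂ = 15, y₂ ≡ 2 mod 29. M₃ = 145, y₃ ≡ 1 mod 3. r = 2×87×3 + 17×15×2 + 0×145×1 ≡ 162 mod 435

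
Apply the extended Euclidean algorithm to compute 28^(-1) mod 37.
Extended GCD: 28(4) + 37(-3) = 1. So 28^(-1) ≡ 4 mod 37. Verify: 28 × 4 = 112 ≡ 1 mod 37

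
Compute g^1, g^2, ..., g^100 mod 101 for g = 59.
59^1, 59^2, ..., 59^{100} mod 101: [59, 47, 46, 88, 41, 96, 8, 68, 73, 65, 98, 25, 61, 64, 39, 79, 15, 77, 99, 84, 7, 9, 26, 19, 10, 85, 66, 56, 72, 6, 51, 80, 74, 23, 44, 71, 48, 4, 34, 87, 83, 49, 63, 81, 32, 70, 90, 58, 89, 100, 42, 54, 55, 13, 60, 5, 93, 33, 28, 36, 3, 76, 40, 37, 62, 22, 86, 24, 2, 17, 94, 92, 75, 82, 91, 16, 35, 45, 29, 95, 50, 21, 27, 78, 57, 30, 53, 97, 67, 14, 18, 52, 38, 20, 69, 31, 11, 43, 12, 1]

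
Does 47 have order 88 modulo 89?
47^{44} ≡ 1 (mod 89) and 44 < 88, so ord_89(47) = 44 ≠ 88 and 47 is not a primitive root.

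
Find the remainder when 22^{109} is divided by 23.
By Fermat: 22^{22} ≡ 1 mod 23. 109 = 4×22 + 21. So 22^{109} ≡ 22^{21} ≡ 22 mod 23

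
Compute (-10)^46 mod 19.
Using Fermat: (-10)^{18} ≡ 1 mod 19. 46 ≡ 10 mod 18. So (-10)^{46} ≡ (-10)^{10} ≡ 9 mod 19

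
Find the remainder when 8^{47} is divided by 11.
By Fermat: 8^{10} ≡ 1 mod 11. 47 = 4×10 + 7. So 8^{47} ≡ 8^{7} ≡ 2 mod 11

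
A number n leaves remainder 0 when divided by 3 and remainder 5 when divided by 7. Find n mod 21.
M = 3 × 7 = 21. M₁ = 7, y₁ ≡ 1 mod 3. M₂ = 3, y₂ ≡ 5 mod 7. n = 0×7×1 + 5×3×5 ≡ 12 mod 21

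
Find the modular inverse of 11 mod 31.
Since 31 is prime, by Fermat 11^(-1) ≡ 11^{29} ≡ 17 (mod 31). Verify: 11 × 17 = 187 ≡ 1 (mod 31)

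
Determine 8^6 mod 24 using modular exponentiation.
By repeated squaring mod 24: 8^{1}≡8, 8^{2}≡16, 8^{4}≡16. Then 8^{6} = 8^{4+2} ≡ 16 × 16 ≡ 16 mod 24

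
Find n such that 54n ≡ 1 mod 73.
Since 73 is prime, by Fermat 54^(-1) ≡ 54^{71} ≡ 23 mod 73. Verify: 54 × 23 = 1242 ≡ 1 mod 73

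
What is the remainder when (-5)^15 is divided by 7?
Using Fermat: (-5)^{6} ≡ 1 mod 7. 15 ≡ 3 mod 6. So (-5)^{15} ≡ (-5)^{3} ≡ 1 mod 7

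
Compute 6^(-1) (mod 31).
Since 31 is prime, by Fermat 6^(-1) ≡ 6^{29} ≡ 26 (mod 31). Verify: 6 × 26 = 156 ≡ 1 (mod 31)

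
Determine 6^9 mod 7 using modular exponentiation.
Using Fermat: 6^{6} ≡ 1 (mod 7). 9 ≡ 3 (mod 6). So 6^{9} ≡ 6^{3} ≡ 6 (mod 7)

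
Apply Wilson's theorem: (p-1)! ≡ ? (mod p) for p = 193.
By Wilson's theorem, (192)! ≡ -1 ≡ 192 (mod 193)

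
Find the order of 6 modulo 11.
Powers of 6 mod 11: 6^1≡6, 6^2≡3, 6^3≡7, 6^4≡9, 6^5≡10, 6^6≡5, 6^7≡8, 6^8≡4, 6^9≡2, 6^10≡1. Order = 10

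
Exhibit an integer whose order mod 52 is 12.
33 has order 12 mod 52 since 33^{12} ≡ 1 mod 52 and no smaller power works.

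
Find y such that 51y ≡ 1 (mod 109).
Since 109 is prime, by Fermat 51^(-1) ≡ 51^{107} ≡ 62 (mod 109). Verify: 51 × 62 = 3162 ≡ 1 (mod 109)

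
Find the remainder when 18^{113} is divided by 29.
By Fermat: 18^{28} ≡ 1 mod 29. 113 = 4×28 + 1. So 18^{113} ≡ 18^{1} ≡ 18 mod 29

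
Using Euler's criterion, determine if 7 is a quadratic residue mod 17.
By Euler's criterion: 7^{8} ≡ 16 (mod 17). Since this equals -1 (≡ 16), 7 is not a QR.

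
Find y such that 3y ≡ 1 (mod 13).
Since 13 is prime, by Fermat 3^(-1) ≡ 3^{11} ≡ 9 (mod 13). Verify: 3 × 9 = 27 ≡ 1 (mod 13)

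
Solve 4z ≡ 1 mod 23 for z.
Since 23 is prime, by Fermat 4^(-1) ≡ 4^{21} ≡ 6 mod 23. Verify: 4 × 6 = 24 ≡ 1 mod 23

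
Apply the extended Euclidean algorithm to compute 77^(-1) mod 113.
Extended GCD: 77(-22) + 113(15) = 1. So 77^(-1) ≡ -22 ≡ 91 (mod 113). Verify: 77 × 91 = 7007 ≡ 1 (mod 113)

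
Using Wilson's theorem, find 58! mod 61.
(60)! = (58)! × (59) × (60) ≡ -1 mod 61. So (58)! ≡ -1 × [(60)(59)]^(-1) ≡ 30 mod 61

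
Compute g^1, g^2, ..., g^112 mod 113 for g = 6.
6^1, 6^2, ..., 6^{112} mod 113: [6, 36, 103, 53, 92, 100, 35, 97, 17, 102, 47, 56, 110, 95, 5, 30, 67, 63, 39, 8, 48, 62, 33, 85, 58, 9, 54, 98, 23, 25, 37, 109, 89, 82, 40, 14, 84, 52, 86, 64, 45, 44, 38, 2, 12, 72, 93, 106, 71, 87, 70, 81, 34, 91, 94, 112, 107, 77, 10, 60, 21, 13, 78, 16, 96, 11, 66, 57, 3, 18, 108, 83, 46, 50, 74, 105, 65, 51, 80, 28, 55, 104, 59, 15, 90, 88, 76, 4, 24, 31, 73, 99, 29, 61, 27, 49, 68, 69, 75, 111, 101, 41, 20, 7, 42, 26, 43, 32, 79, 22, 19, 1]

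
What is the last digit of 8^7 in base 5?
Using Fermat: 8^{4} ≡ 1 (mod 5). 7 ≡ 3 (mod 4). So 8^{7} ≡ 8^{3} ≡ 2 (mod 5)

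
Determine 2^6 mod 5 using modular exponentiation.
Using Fermat: 2^{4} ≡ 1 mod 5. 6 ≡ 2 mod 4. So 2^{6} ≡ 2^{2} ≡ 4 mod 5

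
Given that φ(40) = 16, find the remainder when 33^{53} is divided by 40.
By Euler: 33^{16} ≡ 1 mod 40 since gcd(33, 40) = 1. 53 = 3×16 + 5. So 33^{53} ≡ 33^{5} ≡ 33 mod 40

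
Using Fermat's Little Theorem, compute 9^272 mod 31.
By Fermat: 9^{30} ≡ 1 (mod 31). 272 ≡ 2 (mod 30). So 9^{272} ≡ 9^{2} ≡ 19 (mod 31)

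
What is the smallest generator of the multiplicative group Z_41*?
g = 6. For each prime q|40: 6^{20}≡40, 6^{8}≡10, none ≡ 1, so ord_41(6) = 40 and 6 is a primitive root.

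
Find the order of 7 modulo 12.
Powers of 7 mod 12: 7^1≡7, 7^2≡1. So the order of 7 is 2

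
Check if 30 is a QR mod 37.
By Euler's criterion: 30^{18} ≡ 1 mod 37. Since this equals 1, 30 is a QR.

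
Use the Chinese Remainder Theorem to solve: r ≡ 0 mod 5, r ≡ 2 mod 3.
M = 5 × 3 = 15. M₁ = 3, y₁ ≡ 2 mod 5. M₂ = 5, y₂ ≡ 2 mod 3. r = 0×3×2 + 2×5×2 ≡ 5 mod 15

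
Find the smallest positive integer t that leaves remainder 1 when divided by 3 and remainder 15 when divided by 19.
M = 3 × 19 = 57. M₁ = 19, y₁ ≡ 1 (mod 3). M₂ = 3, y₂ ≡ 13 (mod 19). t = 1×19×1 + 15×3×13 ≡ 34 (mod 57)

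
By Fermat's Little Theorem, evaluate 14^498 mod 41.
By Fermat: 14^{40} ≡ 1 (mod 41). 498 ≡ 18 (mod 40). So 14^{498} ≡ 14^{18} ≡ 32 (mod 41)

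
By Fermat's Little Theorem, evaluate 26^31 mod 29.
By Fermat: 26^{28} ≡ 1 (mod 29). So 26^{31} = 26^{28} · 26^{3} ≡ 26^{3} ≡ 2 (mod 29)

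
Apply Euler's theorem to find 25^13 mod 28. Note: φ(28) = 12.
By Euler: 25^{12} ≡ 1 mod 28 since gcd(25, 28) = 1. 13 = 1×12 + 1. So 25^{13} ≡ 25^{1} ≡ 25 mod 28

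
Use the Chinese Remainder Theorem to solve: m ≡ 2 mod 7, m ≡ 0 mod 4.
M = 7 × 4 = 28. M₁ = 4, y₁ ≡ 2 mod 7. M₂ = 7, y₂ ≡ 3 mod 4. m = 2×4×2 + 0×7×3 ≡ 16 mod 28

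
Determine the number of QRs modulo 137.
For prime 137, there are (p-1)/2 = (137-1)/2 = 68 quadratic residues (excluding 0).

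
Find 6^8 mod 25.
By repeated squaring mod 25: 6^{1}≡6, 6^{2}≡11, 6^{4}≡21, 6^{8}≡16. So 6^{8} ≡ 16 mod 25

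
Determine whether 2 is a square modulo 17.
By Euler's criterion: 2^{8} ≡ 1 (mod 17). Since this equals 1, 2 is a QR.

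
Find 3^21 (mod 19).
Using Fermat: 3^{18} ≡ 1 (mod 19). 21 ≡ 3 (mod 18). So 3^{21} ≡ 3^{3} ≡ 8 (mod 19)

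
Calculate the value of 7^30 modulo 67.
By repeated squaring (mod 67): 7^{1}≡7, 7^{2}≡49, 7^{4}≡56, 7^{8}≡54, 7^{16}≡35. Then 7^{30} = 7^{16+8+4+2} ≡ 35 × 54 × 56 × 49 ≡ 25 (mod 67)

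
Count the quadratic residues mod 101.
Exactly half the non-zero residues mod a prime are QRs: (101-1)/2 = 50.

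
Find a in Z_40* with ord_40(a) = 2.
9 has order 2 mod 40 since 9^{2} ≡ 1 (mod 40) and no smaller power works.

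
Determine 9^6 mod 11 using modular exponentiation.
By repeated squaring (mod 11): 9^{1}≡9, 9^{2}≡4, 9^{4}≡5. Then 9^{6} = 9^{4+2} ≡ 5 × 4 ≡ 9 (mod 11)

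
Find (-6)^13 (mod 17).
By repeated squaring (mod 17): (-6)^{1}≡11, (-6)^{2}≡2, (-6)^{4}≡4, (-6)^{8}≡16. Then (-6)^{13} = (-6)^{8+4+1} ≡ 16 × 4 × 11 ≡ 7 (mod 17)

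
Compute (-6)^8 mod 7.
Using Fermat: (-6)^{6} ≡ 1 mod 7. 8 ≡ 2 mod 6. So (-6)^{8} ≡ (-6)^{2} ≡ 1 mod 7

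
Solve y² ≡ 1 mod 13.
The square roots of 1 mod 13 are 1 and 12. Verify: 1² = 1 ≡ 1 mod 13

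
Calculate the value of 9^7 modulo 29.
By repeated squaring mod 29: 9^{1}≡9, 9^{2}≡23, 9^{4}≡7. Then 9^{7} = 9^{4+2+1} ≡ 7 × 23 × 9 ≡ 28 mod 29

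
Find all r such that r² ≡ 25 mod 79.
The square roots of 25 mod 79 are 5 and 74. Verify: 5² = 25 ≡ 25 mod 79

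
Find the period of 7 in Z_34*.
Powers of 7 mod 34: 7^1≡7, 7^2≡15, 7^3≡3, 7^4≡21, 7^5≡11, 7^6≡9, 7^7≡29, 7^8≡33, 7^9≡27, 7^10≡19, 7^11≡31, 7^12≡13, 7^13≡23, 7^14≡25, 7^15≡5, 7^16≡1. Order = 16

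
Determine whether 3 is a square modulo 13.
By Euler's criterion: 3^{6} ≡ 1 mod 13. Since this equals 1, 3 is a QR.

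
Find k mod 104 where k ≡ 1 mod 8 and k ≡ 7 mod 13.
M = 8 × 13 = 104. M₁ = 13, y₁ ≡ 5 mod 8. M₂ = 8, y₂ ≡ 5 mod 13. k = 1×13×5 + 7×8×5 ≡ 33 mod 104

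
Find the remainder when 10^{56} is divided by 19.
By Fermat: 10^{18} ≡ 1 (mod 19). 56 = 3×18 + 2. So 10^{56} ≡ 10^{2} ≡ 5 (mod 19)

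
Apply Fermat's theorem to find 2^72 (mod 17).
By Fermat: 2^{16} ≡ 1 (mod 17). 72 = 4×16 + 8. So 2^{72} ≡ 2^{8} ≡ 1 (mod 17)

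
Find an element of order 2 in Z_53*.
52 has order 2 mod 53 since 52^{2} ≡ 1 mod 53 and no smaller power works.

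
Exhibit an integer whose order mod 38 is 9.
5 has order 9 mod 38 since 5^{9} ≡ 1 (mod 38) and no smaller power works.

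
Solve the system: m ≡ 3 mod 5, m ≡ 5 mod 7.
M = 5 × 7 = 35. M₁ = 7, y₁ ≡ 3 mod 5. M₂ = 5, y₂ ≡ 3 mod 7. m = 3×7×3 + 5×5×3 ≡ 33 mod 35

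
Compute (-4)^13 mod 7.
Using Fermat: (-4)^{6} ≡ 1 (mod 7). 13 ≡ 1 (mod 6). So (-4)^{13} ≡ (-4)^{1} ≡ 3 (mod 7)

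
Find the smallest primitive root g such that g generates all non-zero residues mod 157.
g = 5. Powers: [5, 25, 125, 154, 142, 82, 96, 9, 45, ...] generates all 156 non-zero residues.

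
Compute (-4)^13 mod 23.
By repeated squaring (mod 23): (-4)^{1}≡19, (-4)^{2}≡16, (-4)^{4}≡3, (-4)^{8}≡9. Then (-4)^{13} = (-4)^{8+4+1} ≡ 9 × 3 × 19 ≡ 7 (mod 23)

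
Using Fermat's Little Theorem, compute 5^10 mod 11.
By Fermat's Little Theorem, 5^{10} ≡ 1 mod 11 since 11 is prime and gcd(5, 11) = 1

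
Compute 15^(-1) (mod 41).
Since 41 is prime, by Fermat 15^(-1) ≡ 15^{39} ≡ 11 (mod 41). Verify: 15 × 11 = 165 ≡ 1 (mod 41)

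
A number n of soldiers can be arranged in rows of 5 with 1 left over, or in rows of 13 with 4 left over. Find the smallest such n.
M = 5 × 13 = 65. M₁ = 13, y₁ ≡ 2 mod 5. M₂ = 5, y₂ ≡ 8 mod 13. n = 1×13×2 + 4×5×8 ≡ 56 mod 65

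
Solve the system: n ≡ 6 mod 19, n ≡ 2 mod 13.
M = 19 × 13 = 247. M₁ = 13, y₁ ≡ 3 mod 19. M₂ = 19, y₂ ≡ 11 mod 13. n = 6×13×3 + 2×19×11 ≡ 158 mod 247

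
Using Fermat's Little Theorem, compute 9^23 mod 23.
By Fermat: 9^{22} ≡ 1 (mod 23). So 9^{23} = 9^{22} · 9^{1} ≡ 9^{1} ≡ 9 (mod 23)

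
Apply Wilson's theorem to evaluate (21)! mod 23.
(22)! = (21)! × (22) ≡ -1 (mod 23). So (21)! ≡ -1 × (22)^(-1) ≡ (-1)×(-1) = 1 (mod 23)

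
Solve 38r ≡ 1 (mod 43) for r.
Since 43 is prime, by Fermat 38^(-1) ≡ 38^{41} ≡ 17 (mod 43). Verify: 38 × 17 = 646 ≡ 1 (mod 43)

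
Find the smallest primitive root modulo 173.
g = 2. Powers: [2, 4, 8, 16, 32, 64, 128, 83, 166, ...] generates all 172 non-zero residues.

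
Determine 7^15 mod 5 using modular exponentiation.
Using Fermat: 7^{4} ≡ 1 mod 5. 15 ≡ 3 mod 4. So 7^{15} ≡ 7^{3} ≡ 3 mod 5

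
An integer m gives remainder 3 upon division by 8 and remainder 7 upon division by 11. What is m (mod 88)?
M = 8 × 11 = 88. M₁ = 11, y₁ ≡ 3 (mod 8). M₂ = 8, y₂ ≡ 7 (mod 11). m = 3×11×3 + 7×8×7 ≡ 51 (mod 88)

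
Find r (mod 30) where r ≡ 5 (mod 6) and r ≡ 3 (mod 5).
M = 6 × 5 = 30. M₁ = 5, y₁ ≡ 5 (mod 6). M₂ = 6, y₂ ≡ 1 (mod 5). r = 5×5×5 + 3×6×1 ≡ 23 (mod 30)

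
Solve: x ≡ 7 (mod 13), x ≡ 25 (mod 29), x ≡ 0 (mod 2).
M = 13 × 29 × 2 = 754. M₁ = 58, y₁ ≡ 11 (mod 13). M₂ = 26, y₂ ≡ 19 (mod 29). M₃ = 377, y₃ ≡ 1 (mod 2). x = 7×58×11 + 25×26×19 + 0×377×1 ≡ 228 (mod 754)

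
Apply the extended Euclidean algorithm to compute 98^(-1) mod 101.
Extended GCD: 98(-34) + 101(33) = 1. So 98^(-1) ≡ -34 ≡ 67 mod 101. Verify: 98 × 67 = 6566 ≡ 1 mod 101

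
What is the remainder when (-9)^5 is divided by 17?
By repeated squaring (mod 17): (-9)^{1}≡8, (-9)^{2}≡13, (-9)^{4}≡16. Then (-9)^{5} = (-9)^{4+1} ≡ 16 × 8 ≡ 9 (mod 17)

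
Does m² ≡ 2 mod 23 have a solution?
By Euler's criterion: 2^{11} ≡ 1 mod 23. Since this equals 1, 2 is a QR.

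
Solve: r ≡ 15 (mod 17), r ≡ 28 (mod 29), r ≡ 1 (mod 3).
M = 17 × 29 × 3 = 1479. M₁ = 87, y₁ ≡ 9 (mod 17). M₂ = 51, y₂ ≡ 4 (mod 29). M₃ = 493, y₃ ≡ 1 (mod 3). r = 15×87×9 + 28×51×4 + 1×493×1 ≡ 202 (mod 1479)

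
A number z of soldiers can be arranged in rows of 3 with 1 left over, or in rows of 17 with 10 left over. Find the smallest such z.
M = 3 × 17 = 51. M₁ = 17, y₁ ≡ 2 (mod 3). M₂ = 3, y₂ ≡ 6 (mod 17). z = 1×17×2 + 10×3×6 ≡ 10 (mod 51)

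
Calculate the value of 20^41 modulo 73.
By repeated squaring mod 73: 20^{1}≡20, 20^{2}≡35, 20^{4}≡57, 20^{8}≡37, 20^{16}≡55, 20^{32}≡32. Then 20^{41} = 20^{32+8+1} ≡ 32 × 37 × 20 ≡ 28 mod 73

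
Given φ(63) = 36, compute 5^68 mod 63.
By Euler: 5^{36} ≡ 1 mod 63 since gcd(5, 63) = 1. 68 = 1×36 + 32. So 5^{68} ≡ 5^{32} ≡ 25 mod 63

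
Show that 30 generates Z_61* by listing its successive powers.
30^1, 30^2, ..., 30^{60} mod 61: [30, 46, 38, 42, 40, 41, 10, 56, 33, 14, 54, 34, 44, 39, 11, 25, 18, 52, 35, 13, 24, 49, 6, 58, 32, 45, 8, 57, 2, 60, 31, 15, 23, 19, 21, 20, 51, 5, 28, 47, 7, 27, 17, 22, 50, 36, 43, 9, 26, 48, 37, 12, 55, 3, 29, 16, 53, 4, 59, 1]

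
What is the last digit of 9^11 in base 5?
Using Fermat: 9^{4} ≡ 1 (mod 5). 11 ≡ 3 (mod 4). So 9^{11} ≡ 9^{3} ≡ 4 (mod 5)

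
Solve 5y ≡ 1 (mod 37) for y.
Since 37 is prime, by Fermat 5^(-1) ≡ 5^{35} ≡ 15 (mod 37). Verify: 5 × 15 = 75 ≡ 1 (mod 37)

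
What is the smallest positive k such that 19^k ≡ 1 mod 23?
Powers of 19 mod 23: 19^1≡19, 19^2≡16, 19^3≡5, 19^4≡3, 19^5≡11, 19^6≡2, 19^7≡15, 19^8≡9, 19^9≡10, 19^10≡6, 19^11≡22, 19^12≡4, 19^13≡7, 19^14≡18, 19^15≡20, 19^16≡12, 19^17≡21, 19^18≡8, 19^19≡14, 19^20≡13, 19^21≡17, 19^22≡1. ord_23(19) = 22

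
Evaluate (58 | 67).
(58/67) = 58^{33} mod 67 = -1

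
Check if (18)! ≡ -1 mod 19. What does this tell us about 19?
(18)! mod 19 = 18. Since this equals -1 mod 19, Wilson confirms 19 is prime.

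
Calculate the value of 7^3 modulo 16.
7^{3} = 343 ≡ 7 mod 16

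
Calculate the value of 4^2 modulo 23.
4^{2} = 16 ≡ 16 mod 23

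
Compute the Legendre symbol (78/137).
(78/137) = 78^{68} mod 137 = 1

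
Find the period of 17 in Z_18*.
Powers of 17 mod 18: 17^1≡17, 17^2≡1. So the order of 17 is 2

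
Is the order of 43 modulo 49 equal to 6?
Powers of 43 mod 49: 43^1≡43, 43^2≡36, 43^3≡29, 43^4≡22, 43^5≡15, 43^6≡8, 43^7≡1. 43^6≡8≢1, so ord ≠ 6. No, the actual order is 7.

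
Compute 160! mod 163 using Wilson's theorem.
(162)! = (160)! × (161) × (162) ≡ -1 mod 163. So (160)! ≡ -1 × [(162)(161)]^(-1) ≡ 81 mod 163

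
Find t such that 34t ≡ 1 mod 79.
Since 79 is prime, by Fermat 34^(-1) ≡ 34^{77} ≡ 7 mod 79. Verify: 34 × 7 = 238 ≡ 1 mod 79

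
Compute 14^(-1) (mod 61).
Since 61 is prime, by Fermat 14^(-1) ≡ 14^{59} ≡ 48 (mod 61). Verify: 14 × 48 = 672 ≡ 1 (mod 61)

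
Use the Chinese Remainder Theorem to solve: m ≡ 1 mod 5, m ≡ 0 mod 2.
M = 5 × 2 = 10. M₁ = 2, y₁ ≡ 3 mod 5. M₂ = 5, y₂ ≡ 1 mod 2. m = 1×2×3 + 0×5×1 ≡ 6 mod 10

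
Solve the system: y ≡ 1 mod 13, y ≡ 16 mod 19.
M = 13 × 19 = 247. M₁ = 19, y₁ ≡ 11 mod 13. M₂ = 13, y₂ ≡ 3 mod 19. y = 1×19×11 + 16×13×3 ≡ 92 mod 247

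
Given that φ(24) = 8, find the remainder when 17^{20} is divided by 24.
By Euler: 17^{8} ≡ 1 (mod 24) since gcd(17, 24) = 1. 20 = 2×8 + 4. So 17^{20} ≡ 17^{4} ≡ 1 (mod 24)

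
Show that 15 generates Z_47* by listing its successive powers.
15^1, 15^2, ..., 15^{46} mod 47: [15, 37, 38, 6, 43, 34, 40, 36, 23, 16, 5, 28, 44, 2, 30, 27, 29, 12, 39, 21, 33, 25, 46, 32, 10, 9, 41, 4, 13, 7, 11, 24, 31, 42, 19, 3, 45, 17, 20, 18, 35, 8, 26, 14, 22, 1]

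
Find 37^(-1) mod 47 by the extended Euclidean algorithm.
Extended GCD: 37(14) + 47(-11) = 1. So 37^(-1) ≡ 14 mod 47. Verify: 37 × 14 = 518 ≡ 1 mod 47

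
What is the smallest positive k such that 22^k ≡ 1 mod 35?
Powers of 22 mod 35: 22^1≡22, 22^2≡29, 22^3≡8, 22^4≡1. Order = 4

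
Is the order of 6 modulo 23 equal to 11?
Powers of 6 mod 23: 6^1≡6, 6^2≡13, 6^3≡9, 6^4≡8, 6^5≡2, 6^6≡12, 6^7≡3, 6^8≡18, 6^9≡16, 6^10≡4, 6^11≡1. First k with 6^k≡1 is k=11. Yes, ord_23(6) = 11.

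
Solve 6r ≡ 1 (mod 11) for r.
Since 11 is prime, by Fermat 6^(-1) ≡ 6^{9} ≡ 2 (mod 11). Verify: 6 × 2 = 12 ≡ 1 (mod 11)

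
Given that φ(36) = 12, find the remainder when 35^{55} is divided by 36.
By Euler: 35^{12} ≡ 1 (mod 36) since gcd(35, 36) = 1. 55 = 4×12 + 7. So 35^{55} ≡ 35^{7} ≡ 35 (mod 36)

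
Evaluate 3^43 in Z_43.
Using Fermat: 3^{42} ≡ 1 (mod 43). 43 ≡ 1 (mod 42). So 3^{43} ≡ 3^{1} ≡ 3 (mod 43)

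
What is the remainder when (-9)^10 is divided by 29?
By repeated squaring (mod 29): (-9)^{1}≡20, (-9)^{2}≡23, (-9)^{4}≡7, (-9)^{8}≡20. Then (-9)^{10} = (-9)^{8+2} ≡ 20 × 23 ≡ 25 (mod 29)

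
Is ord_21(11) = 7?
Powers of 11 mod 21: 11^1≡11, 11^2≡16, 11^3≡8, 11^4≡4, 11^5≡2, 11^6≡1. Already 11^6≡1, so the order is 6 < 7. No, the actual order is 6.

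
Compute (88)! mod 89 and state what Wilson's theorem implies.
(88)! mod 89 = 88. Since this equals -1 mod 89, Wilson confirms 89 is prime.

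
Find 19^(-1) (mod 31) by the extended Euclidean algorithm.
Extended GCD: 19(-13) + 31(8) = 1. So 19^(-1) ≡ -13 ≡ 18 (mod 31). Verify: 19 × 18 = 342 ≡ 1 (mod 31)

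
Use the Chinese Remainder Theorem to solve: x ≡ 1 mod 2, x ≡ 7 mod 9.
M = 2 × 9 = 18. M₁ = 9, y₁ ≡ 1 mod 2. M₂ = 2, y₂ ≡ 5 mod 9. x = 1×9×1 + 7×2×5 ≡ 7 mod 18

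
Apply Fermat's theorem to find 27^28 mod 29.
By Fermat's Little Theorem, 27^{28} ≡ 1 mod 29 since 29 is prime and gcd(27, 29) = 1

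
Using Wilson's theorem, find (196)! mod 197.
By Wilson's theorem, (196)! ≡ -1 ≡ 196 mod 197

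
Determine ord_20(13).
Powers of 13 mod 20: 13^1≡13, 13^2≡9, 13^3≡17, 13^4≡1. Order = 4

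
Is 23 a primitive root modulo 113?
ord_113(23) divides 112. For each prime q|112: 23^{56}≡112, 23^{16}≡30, none ≡ 1. So 23 has order 112 and is a primitive root mod 113.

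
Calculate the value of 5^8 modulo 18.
By repeated squaring (mod 18): 5^{1}≡5, 5^{2}≡7, 5^{4}≡13, 5^{8}≡7. So 5^{8} ≡ 7 (mod 18)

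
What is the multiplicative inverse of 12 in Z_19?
Since 19 is prime, by Fermat 12^(-1) ≡ 12^{17} ≡ 8 (mod 19). Verify: 12 × 8 = 96 ≡ 1 (mod 19)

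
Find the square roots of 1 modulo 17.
The square roots of 1 mod 17 are 1 and 16. Verify: 1² = 1 ≡ 1 mod 17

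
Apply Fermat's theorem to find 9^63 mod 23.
By Fermat: 9^{22} ≡ 1 mod 23. 63 = 2×22 + 19. So 9^{63} ≡ 9^{19} ≡ 13 mod 23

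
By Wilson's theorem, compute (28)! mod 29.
By Wilson's theorem, (28)! ≡ -1 ≡ 28 mod 29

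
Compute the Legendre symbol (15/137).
(15/137) = 15^{68} mod 137 = 1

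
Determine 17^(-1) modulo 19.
Since 19 is prime, by Fermat 17^(-1) ≡ 17^{17} ≡ 9 mod 19. Verify: 17 × 9 = 153 ≡ 1 mod 19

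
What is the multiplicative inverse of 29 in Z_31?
Since 31 is prime, by Fermat 29^(-1) ≡ 29^{29} ≡ 15 mod 31. Verify: 29 × 15 = 435 ≡ 1 mod 31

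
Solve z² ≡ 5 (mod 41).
The square roots of 5 mod 41 are 28 and 13. Verify: 28² = 784 ≡ 5 (mod 41)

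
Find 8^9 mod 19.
By repeated squaring mod 19: 8^{1}≡8, 8^{2}≡7, 8^{4}≡11, 8^{8}≡7. Then 8^{9} = 8^{8+1} ≡ 7 × 8 ≡ 18 mod 19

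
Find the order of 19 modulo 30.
Powers of 19 mod 30: 19^1≡19, 19^2≡1. ord_30(19) = 2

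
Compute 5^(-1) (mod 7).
Since 7 is prime, by Fermat 5^(-1) ≡ 5^{5} ≡ 3 (mod 7). Verify: 5 × 3 = 15 ≡ 1 (mod 7)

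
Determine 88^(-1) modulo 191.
Since 191 is prime, by Fermat 88^(-1) ≡ 88^{189} ≡ 89 (mod 191). Verify: 88 × 89 = 7832 ≡ 1 (mod 191)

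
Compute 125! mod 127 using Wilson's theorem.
(126)! = (125)! × (126) ≡ -1 mod 127. So (125)! ≡ -1 × (126)^(-1) ≡ (-1)×(-1) = 1 mod 127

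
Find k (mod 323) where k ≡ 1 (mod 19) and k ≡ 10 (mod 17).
M = 19 × 17 = 323. M₁ = 17, y₁ ≡ 9 (mod 19). M₂ = 19, y₂ ≡ 9 (mod 17). k = 1×17×9 + 10×19×9 ≡ 248 (mod 323)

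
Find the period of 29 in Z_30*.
Powers of 29 mod 30: 29^1≡29, 29^2≡1. Order = 2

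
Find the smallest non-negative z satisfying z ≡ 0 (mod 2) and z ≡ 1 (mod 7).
M = 2 × 7 = 14. M₁ = 7, y₁ ≡ 1 (mod 2). M₂ = 2, y₂ ≡ 4 (mod 7). z = 0×7×1 + 1×2×4 ≡ 8 (mod 14)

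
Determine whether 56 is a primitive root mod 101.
56^{25} ≡ 1 (mod 101) and 25 < 100, so ord_101(56) = 25 ≠ 100 and 56 is not a primitive root.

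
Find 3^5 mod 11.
By repeated squaring mod 11: 3^{1}≡3, 3^{2}≡9, 3^{4}≡4. Then 3^{5} = 3^{4+1} ≡ 4 × 3 ≡ 1 mod 11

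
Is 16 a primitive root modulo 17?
16^{2} ≡ 1 mod 17 and 2 < 16, so ord_17(16) = 2 ≠ 16 and 16 is not a primitive root.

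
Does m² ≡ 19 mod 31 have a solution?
By Euler's criterion: 19^{15} ≡ 1 mod 31. Since this equals 1, 19 is a QR.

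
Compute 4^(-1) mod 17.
Since 17 is prime, by Fermat 4^(-1) ≡ 4^{15} ≡ 13 mod 17. Verify: 4 × 13 = 52 ≡ 1 mod 17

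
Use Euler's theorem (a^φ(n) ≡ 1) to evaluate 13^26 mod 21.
By Euler: 13^{12} ≡ 1 mod 21 since gcd(13, 21) = 1. 26 = 2×12 + 2. So 13^{26} ≡ 13^{2} ≡ 1 mod 21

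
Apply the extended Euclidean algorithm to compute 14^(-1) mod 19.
Extended GCD: 14(-4) + 19(3) = 1. So 14^(-1) ≡ -4 ≡ 15 (mod 19). Verify: 14 × 15 = 210 ≡ 1 (mod 19)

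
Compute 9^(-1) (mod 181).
Since 181 is prime, by Fermat 9^(-1) ≡ 9^{179} ≡ 161 (mod 181). Verify: 9 × 161 = 1449 ≡ 1 (mod 181)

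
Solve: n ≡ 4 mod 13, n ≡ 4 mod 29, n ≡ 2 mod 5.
M = 13 × 29 × 5 = 1885. M₁ = 145, y₁ ≡ 7 mod 13. M₂ = 65, y₂ ≡ 25 mod 29. M₃ = 377, y₃ ≡ 3 mod 5. n = 4×145×7 + 4×65×25 + 2×377×3 ≡ 1512 mod 1885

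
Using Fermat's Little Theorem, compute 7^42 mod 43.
By Fermat's Little Theorem, 7^{42} ≡ 1 (mod 43) since 43 is prime and gcd(7, 43) = 1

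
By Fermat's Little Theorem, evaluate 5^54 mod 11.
By Fermat: 5^{10} ≡ 1 (mod 11). 54 = 5×10 + 4. So 5^{54} ≡ 5^{4} ≡ 9 (mod 11)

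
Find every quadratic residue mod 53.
QRs mod 53: {1, 4, 6, 7, 9, 10, 11, 13, 15, 16, 17, 24, 25, 28, 29, 36, 37, 38, 40, 42, 43, 44, 46, 47, 49, 52}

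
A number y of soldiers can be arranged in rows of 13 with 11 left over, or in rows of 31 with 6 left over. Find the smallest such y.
M = 13 × 31 = 403. M₁ = 31, y₁ ≡ 8 (mod 13). M₂ = 13, y₂ ≡ 12 (mod 31). y = 11×31×8 + 6×13×12 ≡ 37 (mod 403)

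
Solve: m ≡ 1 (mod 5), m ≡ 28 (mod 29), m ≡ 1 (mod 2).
M = 5 × 29 × 2 = 290. M₁ = 58, y₁ ≡ 2 (mod 5). M₂ = 10, y₂ ≡ 3 (mod 29). M₃ = 145, y₃ ≡ 1 (mod 2). m = 1×58×2 + 28×10×3 + 1×145×1 ≡ 231 (mod 290)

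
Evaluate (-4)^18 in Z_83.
By repeated squaring (mod 83): (-4)^{1}≡79, (-4)^{2}≡16, (-4)^{4}≡7, (-4)^{8}≡49, (-4)^{16}≡77. Then (-4)^{18} = (-4)^{16+2} ≡ 77 × 16 ≡ 70 (mod 83)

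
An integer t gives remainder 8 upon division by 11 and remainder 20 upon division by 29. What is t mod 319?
M = 11 × 29 = 319. M₁ = 29, y₁ ≡ 8 mod 11. M₂ = 11, y₂ ≡ 8 mod 29. t = 8×29×8 + 20×11×8 ≡ 107 mod 319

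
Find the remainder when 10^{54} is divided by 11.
By Fermat: 10^{10} ≡ 1 (mod 11). 54 = 5×10 + 4. So 10^{54} ≡ 10^{4} ≡ 1 (mod 11)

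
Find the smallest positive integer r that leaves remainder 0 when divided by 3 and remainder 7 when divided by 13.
M = 3 × 13 = 39. M₁ = 13, y₁ ≡ 1 mod 3. M₂ = 3, y₂ ≡ 9 mod 13. r = 0×13×1 + 7×3×9 ≡ 33 mod 39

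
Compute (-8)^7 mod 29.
By repeated squaring (mod 29): (-8)^{1}≡21, (-8)^{2}≡6, (-8)^{4}≡7. Then (-8)^{7} = (-8)^{4+2+1} ≡ 7 × 6 × 21 ≡ 12 (mod 29)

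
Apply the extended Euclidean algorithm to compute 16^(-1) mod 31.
Extended GCD: 16(2) + 31(-1) = 1. So 16^(-1) ≡ 2 (mod 31). Verify: 16 × 2 = 32 ≡ 1 (mod 31)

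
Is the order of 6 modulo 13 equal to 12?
Powers of 6 mod 13: 6^1≡6, 6^2≡10, 6^3≡8, 6^4≡9, 6^5≡2, 6^6≡12, 6^7≡7, 6^8≡3, 6^9≡5, 6^10≡4, 6^11≡11, 6^12≡1. First k with 6^k≡1 is k=12. Yes, ord_13(6) = 12.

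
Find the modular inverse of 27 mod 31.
Since 31 is prime, by Fermat 27^(-1) ≡ 27^{29} ≡ 23 mod 31. Verify: 27 × 23 = 621 ≡ 1 mod 31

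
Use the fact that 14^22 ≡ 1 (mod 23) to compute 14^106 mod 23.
By Fermat: 14^{22} ≡ 1 (mod 23). 106 = 4×22 + 18. So 14^{106} ≡ 14^{18} ≡ 4 (mod 23)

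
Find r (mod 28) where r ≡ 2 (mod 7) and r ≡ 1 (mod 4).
M = 7 × 4 = 28. M₁ = 4, y₁ ≡ 2 (mod 7). M₂ = 7, y₂ ≡ 3 (mod 4). r = 2×4×2 + 1×7×3 ≡ 9 (mod 28)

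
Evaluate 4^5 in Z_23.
By repeated squaring (mod 23): 4^{1}≡4, 4^{2}≡16, 4^{4}≡3. Then 4^{5} = 4^{4+1} ≡ 3 × 4 ≡ 12 (mod 23)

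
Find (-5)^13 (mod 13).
Using Fermat: (-5)^{12} ≡ 1 (mod 13). 13 ≡ 1 (mod 12). So (-5)^{13} ≡ (-5)^{1} ≡ 8 (mod 13)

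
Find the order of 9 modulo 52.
Powers of 9 mod 52: 9^1≡9, 9^2≡29, 9^3≡1. So the order of 9 is 3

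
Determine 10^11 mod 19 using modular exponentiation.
By repeated squaring (mod 19): 10^{1}≡10, 10^{2}≡5, 10^{4}≡6, 10^{8}≡17. Then 10^{11} = 10^{8+2+1} ≡ 17 × 5 × 10 ≡ 14 (mod 19)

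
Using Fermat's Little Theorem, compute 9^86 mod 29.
By Fermat: 9^{28} ≡ 1 mod 29. 86 = 3×28 + 2. So 9^{86} ≡ 9^{2} ≡ 23 mod 29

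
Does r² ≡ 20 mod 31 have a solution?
By Euler's criterion: 20^{15} ≡ 1 mod 31. Since this equals 1, 20 is a QR.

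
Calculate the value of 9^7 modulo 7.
Using Fermat: 9^{6} ≡ 1 (mod 7). 7 ≡ 1 (mod 6). So 9^{7} ≡ 9^{1} ≡ 2 (mod 7)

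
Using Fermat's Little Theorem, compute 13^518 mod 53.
By Fermat: 13^{52} ≡ 1 mod 53. 518 ≡ 50 mod 52. So 13^{518} ≡ 13^{50} ≡ 16 mod 53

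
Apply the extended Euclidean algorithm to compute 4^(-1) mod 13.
Extended GCD: 4(-3) + 13(1) = 1. So 4^(-1) ≡ -3 ≡ 10 (mod 13). Verify: 4 × 10 = 40 ≡ 1 (mod 13)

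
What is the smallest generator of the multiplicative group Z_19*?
g = 2. Powers: [2, 4, 8, 16, 13, 7, 14, 9, ...] generates all 18 non-zero residues.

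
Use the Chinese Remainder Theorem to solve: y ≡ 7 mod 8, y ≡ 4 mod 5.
M = 8 × 5 = 40. M₁ = 5, y₁ ≡ 5 mod 8. M₂ = 8, y₂ ≡ 2 mod 5. y = 7×5×5 + 4×8×2 ≡ 39 mod 40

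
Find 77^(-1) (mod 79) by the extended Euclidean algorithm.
Extended GCD: 77(39) + 79(-38) = 1. So 77^(-1) ≡ 39 (mod 79). Verify: 77 × 39 = 3003 ≡ 1 (mod 79)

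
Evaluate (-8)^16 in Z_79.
By repeated squaring (mod 79): (-8)^{1}≡71, (-8)^{2}≡64, (-8)^{4}≡67, (-8)^{8}≡65, (-8)^{16}≡38. So (-8)^{16} ≡ 38 (mod 79)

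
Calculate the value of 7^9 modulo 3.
Using Fermat: 7^{2} ≡ 1 (mod 3). 9 ≡ 1 (mod 2). So 7^{9} ≡ 7^{1} ≡ 1 (mod 3)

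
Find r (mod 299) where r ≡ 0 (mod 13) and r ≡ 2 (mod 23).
M = 13 × 23 = 299. M₁ = 23, y₁ ≡ 4 (mod 13). M₂ = 13, y₂ ≡ 16 (mod 23). r = 0×23×4 + 2×13×16 ≡ 117 (mod 299)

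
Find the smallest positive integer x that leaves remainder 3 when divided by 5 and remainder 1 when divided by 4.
M = 5 × 4 = 20. M₁ = 4, y₁ ≡ 4 (mod 5). M₂ = 5, y₂ ≡ 1 (mod 4). x = 3×4×4 + 1×5×1 ≡ 13 (mod 20)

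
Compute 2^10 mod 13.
By repeated squaring (mod 13): 2^{1}≡2, 2^{2}≡4, 2^{4}≡3, 2^{8}≡9. Then 2^{10} = 2^{8+2} ≡ 9 × 4 ≡ 10 (mod 13)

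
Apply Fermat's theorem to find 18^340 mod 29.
By Fermat: 18^{28} ≡ 1 mod 29. 340 ≡ 4 mod 28. So 18^{340} ≡ 18^{4} ≡ 25 mod 29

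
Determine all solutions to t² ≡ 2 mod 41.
The square roots of 2 mod 41 are 17 and 24. Verify: 17² = 289 ≡ 2 mod 41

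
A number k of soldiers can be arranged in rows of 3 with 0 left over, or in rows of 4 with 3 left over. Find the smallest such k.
M = 3 × 4 = 12. M₁ = 4, y₁ ≡ 1 (mod 3). M₂ = 3, y₂ ≡ 3 (mod 4). k = 0×4×1 + 3×3×3 ≡ 3 (mod 12)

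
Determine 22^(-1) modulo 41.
Since 41 is prime, by Fermat 22^(-1) ≡ 22^{39} ≡ 28 (mod 41). Verify: 22 × 28 = 616 ≡ 1 (mod 41)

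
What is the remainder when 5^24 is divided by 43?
By repeated squaring mod 43: 5^{1}≡5, 5^{2}≡25, 5^{4}≡23, 5^{8}≡13, 5^{16}≡40. Then 5^{24} = 5^{16+8} ≡ 40 × 13 ≡ 4 mod 43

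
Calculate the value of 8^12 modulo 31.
By repeated squaring (mod 31): 8^{1}≡8, 8^{2}≡2, 8^{4}≡4, 8^{8}≡16. Then 8^{12} = 8^{8+4} ≡ 16 × 4 ≡ 2 (mod 31)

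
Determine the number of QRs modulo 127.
Exactly half the non-zero residues mod a prime are QRs: (127-1)/2 = 63.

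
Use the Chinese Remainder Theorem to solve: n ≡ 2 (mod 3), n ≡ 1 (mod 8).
M = 3 × 8 = 24. M₁ = 8, y₁ ≡ 2 (mod 3). M₂ = 3, y₂ ≡ 3 (mod 8). n = 2×8×2 + 1×3×3 ≡ 17 (mod 24)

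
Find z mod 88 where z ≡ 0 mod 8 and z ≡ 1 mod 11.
M = 8 × 11 = 88. M₁ = 11, y₁ ≡ 3 mod 8. M₂ = 8, y₂ ≡ 7 mod 11. z = 0×11×3 + 1×8×7 ≡ 56 mod 88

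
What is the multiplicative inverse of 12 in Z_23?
Since 23 is prime, by Fermat 12^(-1) ≡ 12^{21} ≡ 2 mod 23. Verify: 12 × 2 = 24 ≡ 1 mod 23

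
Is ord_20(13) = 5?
Powers of 13 mod 20: 13^1≡13, 13^2≡9, 13^3≡17, 13^4≡1. Already 13^4≡1, so the order is 4 < 5. No, the actual order is 4.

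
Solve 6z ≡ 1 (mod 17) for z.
Since 17 is prime, by Fermat 6^(-1) ≡ 6^{15} ≡ 3 (mod 17). Verify: 6 × 3 = 18 ≡ 1 (mod 17)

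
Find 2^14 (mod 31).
By repeated squaring (mod 31): 2^{1}≡2, 2^{2}≡4, 2^{4}≡16, 2^{8}≡8. Then 2^{14} = 2^{8+4+2} ≡ 8 × 16 × 4 ≡ 16 (mod 31)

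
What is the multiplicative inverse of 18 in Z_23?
Since 23 is prime, by Fermat 18^(-1) ≡ 18^{21} ≡ 9 (mod 23). Verify: 18 × 9 = 162 ≡ 1 (mod 23)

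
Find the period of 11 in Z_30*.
Powers of 11 mod 30: 11^1≡11, 11^2≡1. So the order of 11 is 2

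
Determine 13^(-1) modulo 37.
Since 37 is prime, by Fermat 13^(-1) ≡ 13^{35} ≡ 20 (mod 37). Verify: 13 × 20 = 260 ≡ 1 (mod 37)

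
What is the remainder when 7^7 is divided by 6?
By repeated squaring (mod 6): 7^{1}≡1, 7^{2}≡1, 7^{4}≡1. Then 7^{7} = 7^{4+2+1} ≡ 1 × 1 × 1 ≡ 1 (mod 6)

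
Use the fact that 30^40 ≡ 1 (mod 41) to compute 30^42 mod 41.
By Fermat: 30^{40} ≡ 1 (mod 41). So 30^{42} = 30^{40} · 30^{2} ≡ 30^{2} ≡ 39 (mod 41)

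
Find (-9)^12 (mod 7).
Using Fermat: (-9)^{6} ≡ 1 (mod 7). 12 ≡ 0 (mod 6). So (-9)^{12} ≡ (-9)^{0} ≡ 1 (mod 7)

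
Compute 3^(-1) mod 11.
Since 11 is prime, by Fermat 3^(-1) ≡ 3^{9} ≡ 4 mod 11. Verify: 3 × 4 = 12 ≡ 1 mod 11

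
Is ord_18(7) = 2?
Powers of 7 mod 18: 7^1≡7, 7^2≡13, 7^3≡1. 7^2≡13≢1, so ord ≠ 2. No, the actual order is 3.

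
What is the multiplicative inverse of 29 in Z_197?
Since 197 is prime, by Fermat 29^(-1) ≡ 29^{195} ≡ 34 (mod 197). Verify: 29 × 34 = 986 ≡ 1 (mod 197)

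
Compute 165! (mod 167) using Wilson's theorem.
(166)! = (165)! × (166) ≡ -1 (mod 167). So (165)! ≡ -1 × (166)^(-1) ≡ (-1)×(-1) = 1 (mod 167)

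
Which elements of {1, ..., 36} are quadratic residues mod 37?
Squares in Z_37*: {1, 3, 4, 7, 9, 10, 11, 12, 16, 21, 25, 26, 27, 28, 30, 33, 34, 36}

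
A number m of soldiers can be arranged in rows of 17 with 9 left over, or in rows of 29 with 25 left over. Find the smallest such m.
M = 17 × 29 = 493. M₁ = 29, y₁ ≡ 10 mod 17. M₂ = 17, y₂ ≡ 12 mod 29. m = 9×29×10 + 25×17×12 ≡ 315 mod 493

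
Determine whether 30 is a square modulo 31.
By Euler's criterion: 30^{15} ≡ 30 (mod 31). Since this equals -1 (≡ 30), 30 is not a QR.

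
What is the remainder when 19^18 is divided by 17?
Using Fermat: 19^{16} ≡ 1 mod 17. 18 ≡ 2 mod 16. So 19^{18} ≡ 19^{2} ≡ 4 mod 17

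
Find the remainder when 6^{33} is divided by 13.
By Fermat: 6^{12} ≡ 1 mod 13. 33 = 2×12 + 9. So 6^{33} ≡ 6^{9} ≡ 5 mod 13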